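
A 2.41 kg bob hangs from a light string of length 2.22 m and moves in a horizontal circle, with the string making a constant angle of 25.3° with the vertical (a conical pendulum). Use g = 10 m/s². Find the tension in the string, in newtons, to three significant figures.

26.7 N

Vertically the bob has no acceleration, so T cosθ = mg.
T = mg/cosθ = 2.41 × 10.0 / cos 25.3° = 24.10/0.9041 = 26.66 N.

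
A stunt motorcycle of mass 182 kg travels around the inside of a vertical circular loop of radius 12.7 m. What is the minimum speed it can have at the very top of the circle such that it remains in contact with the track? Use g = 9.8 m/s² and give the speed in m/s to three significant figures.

At the top, both weight mg and N point toward the centre: N + mg = mv²/r.
At minimum speed N → 0, so mg = mv_min²/r ⇒ v_min = √(g r) = √(9.8 × 12.7) = 11.16 m/s.

11.2 m/s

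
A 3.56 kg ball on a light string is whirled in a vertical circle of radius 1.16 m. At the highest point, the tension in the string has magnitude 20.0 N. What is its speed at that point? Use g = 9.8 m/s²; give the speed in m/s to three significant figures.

4.23 m/s

At the top, T + mg = mv²/r, so v = √(r(T/m + g)) = √(1.16 × (20.0/3.56 + 9.8)) = √(1.16 × 15.42) = √17.88 = 4.229 m/s.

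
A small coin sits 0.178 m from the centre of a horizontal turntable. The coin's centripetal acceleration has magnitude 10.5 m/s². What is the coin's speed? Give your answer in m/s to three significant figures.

1.37 m/s

a_c = v²/r ⇒ v = √(a_c · r) = √(10.5 × 0.178) = √1.869 = 1.367 m/s.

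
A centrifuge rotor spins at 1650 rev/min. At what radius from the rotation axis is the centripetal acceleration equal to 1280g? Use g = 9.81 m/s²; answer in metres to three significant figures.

0.421 m

ω = 1650 rev/min × 2π/60 = 172.8 rad/s.
a_c = ω²r = 1280g ⇒ r = 1280 × 9.81 / (172.8)² = 12560/29860 = 0.4206 m.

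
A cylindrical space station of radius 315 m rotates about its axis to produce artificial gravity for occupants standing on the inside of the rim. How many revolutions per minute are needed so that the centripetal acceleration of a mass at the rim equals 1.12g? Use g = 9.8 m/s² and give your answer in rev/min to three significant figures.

Require ω²r = 1.12g, so ω = √(1.12 × 9.8/315) = 0.1867 rad/s.
In rev/min: ω × 60/(2π) = 0.1867 × 60/(2π) = 1.783 rev/min.

1.78 rev/min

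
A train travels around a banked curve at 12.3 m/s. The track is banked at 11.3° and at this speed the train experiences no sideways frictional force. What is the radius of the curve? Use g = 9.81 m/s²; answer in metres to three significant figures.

Frictionless banking: tanθ = v²/(rg), so r = v²/(g tanθ).
r = (12.3)²/(9.81 × tan 11.3°) = 151.3/(9.81 × 0.1998) = 151.3/1.960 = 77.18 m.

77.2 m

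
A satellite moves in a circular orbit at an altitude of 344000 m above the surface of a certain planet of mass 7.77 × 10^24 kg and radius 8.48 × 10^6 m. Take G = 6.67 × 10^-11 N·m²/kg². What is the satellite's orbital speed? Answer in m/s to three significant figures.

Orbital radius r = R + h = 8.48 × 10^6 + 344000 = 8.824 × 10^6 m.
Gravity supplies the centripetal force: G M m / r² = m v² / r, so v = √(GM/r).
v = √(6.67 × 10^-11 × 7.77 × 10^24 / 8.824 × 10^6) = √(5.873 × 10^7) = 7664 m/s.

7660 m/s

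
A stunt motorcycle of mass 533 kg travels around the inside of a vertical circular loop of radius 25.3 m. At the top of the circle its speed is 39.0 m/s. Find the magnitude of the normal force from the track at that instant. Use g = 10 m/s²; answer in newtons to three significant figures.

26700 N

At the top, both N and the weight mg point inward (toward the centre), so N + mg = mv²/r.
N = m(v²/r − g) = 533 × ((39.0)²/25.3 − 10.0) = 533 × (60.12 − 10.0) = 533 × 50.12 = 26710 N.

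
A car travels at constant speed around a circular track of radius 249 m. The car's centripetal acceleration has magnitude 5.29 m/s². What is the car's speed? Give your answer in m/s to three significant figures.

a_c = v²/r ⇒ v = √(a_c · r) = √(5.29 × 249) = √1317 = 36.29 m/s.

36.3 m/s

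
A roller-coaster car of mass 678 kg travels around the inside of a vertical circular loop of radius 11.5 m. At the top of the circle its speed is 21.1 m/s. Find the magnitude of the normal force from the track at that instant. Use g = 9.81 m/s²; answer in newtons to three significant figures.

19600 N

At the top, both N and the weight mg point inward (toward the centre), so N + mg = mv²/r.
N = m(v²/r − g) = 678 × ((21.1)²/11.5 − 9.81) = 678 × (38.71 − 9.81) = 678 × 28.90 = 19600 N.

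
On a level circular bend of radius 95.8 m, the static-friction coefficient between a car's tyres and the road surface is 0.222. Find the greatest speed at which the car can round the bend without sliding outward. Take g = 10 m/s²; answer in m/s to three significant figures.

14.6 m/s

On a flat curve, static friction is the only horizontal force, so it must supply the full centripetal force: μ_s m g = m v²/r.
Mass cancels: v_max = √(μ_s g r) = √(0.222 × 10.0 × 95.8) = √212.7 = 14.58 m/s.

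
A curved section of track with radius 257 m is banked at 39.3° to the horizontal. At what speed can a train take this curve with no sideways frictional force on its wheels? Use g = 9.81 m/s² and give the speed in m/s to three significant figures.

On a frictionless banked curve, N sinθ = mv²/r and N cosθ = mg, so tanθ = v²/(rg).
v = √(r g tanθ) = √(257 × 9.81 × tan 39.3°) = √(257 × 9.81 × 0.8185) = √2064 = 45.43 m/s.

45.4 m/s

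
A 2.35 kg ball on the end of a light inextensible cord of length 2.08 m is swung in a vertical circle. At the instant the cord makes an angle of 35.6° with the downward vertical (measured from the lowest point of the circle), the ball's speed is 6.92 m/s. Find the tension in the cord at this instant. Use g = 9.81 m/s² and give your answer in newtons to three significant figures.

Take the radial direction toward the centre of the circle as positive. The component of the weight along the string toward the centre is −mg cos φ (φ measured from the bottom), so Newton's second law along the string gives T − mg cos φ = m v²/r.
cos 35.6° = 0.8131, so T = m(v²/r + g cos φ) = 2.35 × ((6.92)²/2.08 + 9.81 × 0.8131) = 2.35 × (23.02 + (7.977)) = 2.35 × 31.00 = 72.85 N.

72.8 N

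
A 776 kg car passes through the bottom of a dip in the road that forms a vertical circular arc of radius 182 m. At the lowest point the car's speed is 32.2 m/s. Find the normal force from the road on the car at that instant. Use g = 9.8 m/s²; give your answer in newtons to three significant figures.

At the lowest point, N points up (toward the centre) and the weight mg points down (away from the centre), so the net inward force is N − mg = mv²/r.
N = m(v²/r + g) = 776 × ((32.2)²/182 + 9.8) = 776 × (5.697 + 9.8) = 776 × 15.50 = 12030 N.

12000 N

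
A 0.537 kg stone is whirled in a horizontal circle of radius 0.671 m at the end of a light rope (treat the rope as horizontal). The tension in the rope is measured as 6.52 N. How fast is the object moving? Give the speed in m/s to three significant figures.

T = m v²/r ⇒ v = √(T r / m) = √(6.52 × 0.671 / 0.537) = √8.147 = 2.854 m/s.

2.85 m/s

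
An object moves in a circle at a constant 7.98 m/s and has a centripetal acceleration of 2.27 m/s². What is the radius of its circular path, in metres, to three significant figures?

28.1 m

a_c = v²/r ⇒ r = v²/a_c = (7.98)²/2.27 = 63.68/2.27 = 28.05 m.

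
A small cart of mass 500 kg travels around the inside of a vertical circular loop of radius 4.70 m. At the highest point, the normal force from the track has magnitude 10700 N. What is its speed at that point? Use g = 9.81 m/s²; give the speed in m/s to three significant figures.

12.1 m/s

At the top, N + mg = mv²/r, so v = √(r(N/m + g)) = √(4.70 × (10700/500 + 9.81)) = √(4.70 × 31.21) = √146.7 = 12.11 m/s.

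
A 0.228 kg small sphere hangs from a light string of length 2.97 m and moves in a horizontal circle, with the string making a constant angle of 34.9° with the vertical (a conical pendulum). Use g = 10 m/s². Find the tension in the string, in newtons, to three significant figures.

2.78 N

Vertically the bob has no acceleration, so T cosθ = mg.
T = mg/cosθ = 0.228 × 10.0 / cos 34.9° = 2.280/0.8202 = 2.780 N.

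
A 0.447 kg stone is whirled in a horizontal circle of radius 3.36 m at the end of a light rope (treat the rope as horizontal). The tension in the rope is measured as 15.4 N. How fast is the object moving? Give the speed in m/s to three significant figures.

10.8 m/s

T = m v²/r ⇒ v = √(T r / m) = √(15.4 × 3.36 / 0.447) = √115.8 = 10.76 m/s.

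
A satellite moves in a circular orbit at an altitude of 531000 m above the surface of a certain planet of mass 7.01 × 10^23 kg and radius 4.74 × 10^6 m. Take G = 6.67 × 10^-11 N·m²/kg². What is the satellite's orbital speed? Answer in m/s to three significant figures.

Orbital radius r = R + h = 4.74 × 10^6 + 531000 = 5.271 × 10^6 m.
Gravity supplies the centripetal force: G M m / r² = m v² / r, so v = √(GM/r).
v = √(6.67 × 10^-11 × 7.01 × 10^23 / 5.271 × 10^6) = √(8.871 × 10^6) = 2978 m/s.

2980 m/s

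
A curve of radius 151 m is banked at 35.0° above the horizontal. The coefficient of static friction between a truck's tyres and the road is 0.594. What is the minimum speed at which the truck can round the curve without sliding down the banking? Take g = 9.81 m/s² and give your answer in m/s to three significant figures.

10.5 m/s

At the minimum speed, friction acts up the slope at its limiting value f = μN. Radially (horizontal, toward centre): N sinθ − μN cosθ = mv²/r. Vertically: N cosθ + μN sinθ = mg.
Dividing: v² = r g (sinθ − μcosθ)/(cosθ + μsinθ).
sinθ − μcosθ = 0.5736 − 0.594×0.8192 = 0.08700; cosθ + μsinθ = 0.8192 + 0.594×0.5736 = 1.160.
v² = 151 × 9.81 × 0.08700/1.160 = 111.1 m²/s², so v = 10.54 m/s.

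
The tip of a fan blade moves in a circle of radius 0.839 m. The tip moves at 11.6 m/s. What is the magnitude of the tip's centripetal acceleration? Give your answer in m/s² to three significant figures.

160 m/s²

a_c = v²/r = (11.60)²/0.839 = 134.6/0.839 = 160.4 m/s².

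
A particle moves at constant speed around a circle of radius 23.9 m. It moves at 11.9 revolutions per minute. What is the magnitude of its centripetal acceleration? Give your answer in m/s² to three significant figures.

37.1 m/s²

ω = 11.9 rev/min × 2π/60 = 1.246 rad/s, so v = ωr = 1.246 × 23.9 = 29.78 m/s.
a_c = v²/r = (29.78)²/23.9 = 887.0/23.9 = 37.11 m/s².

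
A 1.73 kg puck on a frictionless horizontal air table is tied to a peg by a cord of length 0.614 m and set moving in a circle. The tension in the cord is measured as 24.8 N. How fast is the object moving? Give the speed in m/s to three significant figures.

2.97 m/s

T = m v²/r ⇒ v = √(T r / m) = √(24.8 × 0.614 / 1.73) = √8.802 = 2.967 m/s.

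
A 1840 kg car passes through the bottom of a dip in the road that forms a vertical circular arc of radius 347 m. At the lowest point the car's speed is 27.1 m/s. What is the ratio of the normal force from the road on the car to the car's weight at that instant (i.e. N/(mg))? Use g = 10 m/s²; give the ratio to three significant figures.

1.21

At the bottom, N − mg = mv²/r, so N = m(v²/r + g) and N/(mg) = v²/(rg) + 1 = (27.1)²/(347 × 10.0) + 1 = 0.2116 + 1 = 1.212.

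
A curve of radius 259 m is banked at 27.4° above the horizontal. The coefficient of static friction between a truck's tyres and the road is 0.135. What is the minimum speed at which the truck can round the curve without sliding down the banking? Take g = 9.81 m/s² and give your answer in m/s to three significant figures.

30.2 m/s

At the minimum speed, friction acts up the slope at its limiting value f = μN. Radially (horizontal, toward centre): N sinθ − μN cosθ = mv²/r. Vertically: N cosθ + μN sinθ = mg.
Dividing: v² = r g (sinθ − μcosθ)/(cosθ + μsinθ).
sinθ − μcosθ = 0.4602 − 0.135×0.8878 = 0.3403; cosθ + μsinθ = 0.8878 + 0.135×0.4602 = 0.9499.
v² = 259 × 9.81 × 0.3403/0.9499 = 910.3 m²/s², so v = 30.17 m/s.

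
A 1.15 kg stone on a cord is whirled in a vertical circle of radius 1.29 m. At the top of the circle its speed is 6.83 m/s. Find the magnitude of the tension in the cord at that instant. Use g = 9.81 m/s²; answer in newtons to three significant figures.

At the top, both T and the weight mg point inward (toward the centre), so T + mg = mv²/r.
T = m(v²/r − g) = 1.15 × ((6.83)²/1.29 − 9.81) = 1.15 × (36.16 − 9.81) = 1.15 × 26.35 = 30.30 N.

30.3 N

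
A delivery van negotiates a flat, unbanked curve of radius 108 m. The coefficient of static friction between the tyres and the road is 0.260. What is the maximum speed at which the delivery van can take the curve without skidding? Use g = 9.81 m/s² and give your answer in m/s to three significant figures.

On a flat curve, static friction is the only horizontal force, so it must supply the full centripetal force: μ_s m g = m v²/r.
Mass cancels: v_max = √(μ_s g r) = √(0.260 × 9.81 × 108) = √275.5 = 16.60 m/s.

16.6 m/s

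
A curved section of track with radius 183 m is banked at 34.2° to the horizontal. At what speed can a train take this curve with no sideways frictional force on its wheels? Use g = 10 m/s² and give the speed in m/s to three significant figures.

35.3 m/s

On a frictionless banked curve, N sinθ = mv²/r and N cosθ = mg, so tanθ = v²/(rg).
v = √(r g tanθ) = √(183 × 10.0 × tan 34.2°) = √(183 × 10.0 × 0.6796) = √1244 = 35.27 m/s.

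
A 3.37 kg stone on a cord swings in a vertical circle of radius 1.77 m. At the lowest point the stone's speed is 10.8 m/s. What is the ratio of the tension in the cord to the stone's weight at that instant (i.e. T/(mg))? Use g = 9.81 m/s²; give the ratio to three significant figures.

At the bottom, T − mg = mv²/r, so T = m(v²/r + g) and T/(mg) = v²/(rg) + 1 = (10.8)²/(1.77 × 9.81) + 1 = 6.717 + 1 = 7.717.

7.72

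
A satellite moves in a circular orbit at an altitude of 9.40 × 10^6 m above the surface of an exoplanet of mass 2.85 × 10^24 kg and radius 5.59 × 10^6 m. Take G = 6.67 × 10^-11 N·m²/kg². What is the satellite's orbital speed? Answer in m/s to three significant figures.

Orbital radius r = R + h = 5.59 × 10^6 + 9.40 × 10^6 = 1.499 × 10^7 m.
Gravity supplies the centripetal force: G M m / r² = m v² / r, so v = √(GM/r).
v = √(6.67 × 10^-11 × 2.85 × 10^24 / 1.499 × 10^7) = √(1.268 × 10^7) = 3561 m/s.

3560 m/s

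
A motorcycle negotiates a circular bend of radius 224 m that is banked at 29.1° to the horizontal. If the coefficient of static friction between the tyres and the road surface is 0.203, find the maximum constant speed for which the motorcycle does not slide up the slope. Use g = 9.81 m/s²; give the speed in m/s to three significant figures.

At the maximum speed, friction acts down the slope at its limiting value f = μN. Radially (horizontal, toward centre): N sinθ + μN cosθ = mv²/r. Vertically: N cosθ − μN sinθ = mg.
Dividing: v² = r g (sinθ + μcosθ)/(cosθ − μsinθ).
sinθ + μcosθ = 0.4863 + 0.203×0.8738 = 0.6637; cosθ − μsinθ = 0.8738 − 0.203×0.4863 = 0.7750.
v² = 224 × 9.81 × 0.6637/0.7750 = 1882 m²/s², so v = 43.38 m/s.

43.4 m/s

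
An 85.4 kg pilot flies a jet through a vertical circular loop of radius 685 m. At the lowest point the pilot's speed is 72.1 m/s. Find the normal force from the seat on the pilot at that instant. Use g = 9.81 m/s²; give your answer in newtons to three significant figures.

At the lowest point, N points up (toward the centre) and the weight mg points down (away from the centre), so the net inward force is N − mg = mv²/r.
N = m(v²/r + g) = 85.4 × ((72.1)²/685 + 9.81) = 85.4 × (7.589 + 9.81) = 85.4 × 17.40 = 1486 N.

1490 N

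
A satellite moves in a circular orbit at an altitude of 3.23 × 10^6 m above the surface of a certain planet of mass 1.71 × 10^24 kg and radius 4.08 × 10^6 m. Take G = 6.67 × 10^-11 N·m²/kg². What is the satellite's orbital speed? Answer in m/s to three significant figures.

Orbital radius r = R + h = 4.08 × 10^6 + 3.23 × 10^6 = 7.310 × 10^6 m.
Gravity supplies the centripetal force: G M m / r² = m v² / r, so v = √(GM/r).
v = √(6.67 × 10^-11 × 1.71 × 10^24 / 7.310 × 10^6) = √(1.560 × 10^7) = 3950 m/s.

3950 m/s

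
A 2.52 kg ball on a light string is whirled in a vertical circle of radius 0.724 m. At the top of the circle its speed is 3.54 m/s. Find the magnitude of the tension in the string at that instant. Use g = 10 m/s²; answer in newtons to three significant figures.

At the top, both T and the weight mg point inward (toward the centre), so T + mg = mv²/r.
T = m(v²/r − g) = 2.52 × ((3.54)²/0.724 − 10.0) = 2.52 × (17.31 − 10.0) = 2.52 × 7.309 = 18.42 N.

18.4 N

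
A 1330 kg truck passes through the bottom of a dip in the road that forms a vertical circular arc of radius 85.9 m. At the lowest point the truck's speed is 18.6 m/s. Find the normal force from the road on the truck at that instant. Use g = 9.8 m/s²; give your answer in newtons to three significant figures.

At the lowest point, N points up (toward the centre) and the weight mg points down (away from the centre), so the net inward force is N − mg = mv²/r.
N = m(v²/r + g) = 1330 × ((18.6)²/85.9 + 9.8) = 1330 × (4.027 + 9.8) = 1330 × 13.83 = 18390 N.

18400 N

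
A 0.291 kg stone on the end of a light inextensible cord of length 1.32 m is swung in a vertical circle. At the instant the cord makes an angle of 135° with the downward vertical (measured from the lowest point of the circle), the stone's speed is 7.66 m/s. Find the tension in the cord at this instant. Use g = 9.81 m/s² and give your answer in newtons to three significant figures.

Take the radial direction toward the centre of the circle as positive. The component of the weight along the string toward the centre is −mg cos φ (φ measured from the bottom), so Newton's second law along the string gives T − mg cos φ = m v²/r.
cos 135° = -0.7071, so T = m(v²/r + g cos φ) = 0.291 × ((7.66)²/1.32 + 9.81 × -0.7071) = 0.291 × (44.45 + (-6.937)) = 0.291 × 37.51 = 10.92 N.

10.9 N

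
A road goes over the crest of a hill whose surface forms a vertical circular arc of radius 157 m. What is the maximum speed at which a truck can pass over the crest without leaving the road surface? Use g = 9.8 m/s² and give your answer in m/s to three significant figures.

At the crest the centre of the circle is below the truck, so the net downward (centripetal) force is mg − N = mv²/r.
The truck leaves the road when N → 0, giving v_max = √(g r) = √(9.8 × 157) = 39.22 m/s.

39.2 m/s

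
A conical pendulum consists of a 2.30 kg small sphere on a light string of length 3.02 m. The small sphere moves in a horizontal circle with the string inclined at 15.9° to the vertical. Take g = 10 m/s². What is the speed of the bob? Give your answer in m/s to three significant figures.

1.54 m/s

The radius of the circle is r = L sinθ = 3.02 × sin 15.9° = 0.8274 m.
Horizontally T sinθ = mv²/r and vertically T cosθ = mg, so tanθ = v²/(rg).
v = √(r g tanθ) = √(0.8274 × 10.0 × 0.2849) = √2.357 = 1.535 m/s.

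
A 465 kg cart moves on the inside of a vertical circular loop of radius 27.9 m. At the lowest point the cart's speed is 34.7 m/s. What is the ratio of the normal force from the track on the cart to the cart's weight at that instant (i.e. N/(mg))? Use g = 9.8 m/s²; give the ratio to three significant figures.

5.40

At the bottom, N − mg = mv²/r, so N = m(v²/r + g) and N/(mg) = v²/(rg) + 1 = (34.7)²/(27.9 × 9.8) + 1 = 4.404 + 1 = 5.404.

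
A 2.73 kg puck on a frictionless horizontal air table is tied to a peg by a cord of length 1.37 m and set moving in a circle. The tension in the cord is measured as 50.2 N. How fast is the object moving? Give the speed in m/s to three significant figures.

5.02 m/s

T = m v²/r ⇒ v = √(T r / m) = √(50.2 × 1.37 / 2.73) = √25.19 = 5.019 m/s.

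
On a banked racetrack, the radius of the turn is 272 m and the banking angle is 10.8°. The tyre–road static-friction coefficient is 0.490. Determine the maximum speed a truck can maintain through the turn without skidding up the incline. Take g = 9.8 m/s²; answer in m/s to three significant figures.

44.7 m/s

At the maximum speed, friction acts down the slope at its limiting value f = μN. Radially (horizontal, toward centre): N sinθ + μN cosθ = mv²/r. Vertically: N cosθ − μN sinθ = mg.
Dividing: v² = r g (sinθ + μcosθ)/(cosθ − μsinθ).
sinθ + μcosθ = 0.1874 + 0.490×0.9823 = 0.6687; cosθ − μsinθ = 0.9823 − 0.490×0.1874 = 0.8905.
v² = 272 × 9.8 × 0.6687/0.8905 = 2002 m²/s², so v = 44.74 m/s.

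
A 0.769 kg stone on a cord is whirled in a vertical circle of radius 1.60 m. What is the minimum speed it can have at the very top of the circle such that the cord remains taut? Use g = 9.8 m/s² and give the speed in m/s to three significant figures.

3.96 m/s

At the highest point the centre is directly below, so both the weight and T act inward: T + mg = mv²/r.
At minimum speed T → 0, so mg = mv_min²/r ⇒ v_min = √(g r) = √(9.8 × 1.60) = 3.960 m/s.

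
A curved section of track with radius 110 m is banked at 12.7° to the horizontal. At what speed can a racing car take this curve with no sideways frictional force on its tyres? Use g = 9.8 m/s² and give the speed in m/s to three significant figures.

15.6 m/s

On a frictionless banked curve, N sinθ = mv²/r and N cosθ = mg, so tanθ = v²/(rg).
v = √(r g tanθ) = √(110 × 9.8 × tan 12.7°) = √(110 × 9.8 × 0.2254) = √242.9 = 15.59 m/s.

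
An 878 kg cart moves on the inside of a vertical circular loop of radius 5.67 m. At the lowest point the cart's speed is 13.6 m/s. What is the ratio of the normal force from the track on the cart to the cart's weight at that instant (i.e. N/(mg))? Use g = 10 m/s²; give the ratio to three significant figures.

4.26

At the bottom, N − mg = mv²/r, so N = m(v²/r + g) and N/(mg) = v²/(rg) + 1 = (13.6)²/(5.67 × 10.0) + 1 = 3.262 + 1 = 4.262.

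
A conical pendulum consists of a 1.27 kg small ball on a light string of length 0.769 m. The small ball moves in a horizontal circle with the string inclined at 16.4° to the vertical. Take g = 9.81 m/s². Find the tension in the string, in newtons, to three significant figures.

13.0 N

Vertically the bob has no acceleration, so T cosθ = mg.
T = mg/cosθ = 1.27 × 9.81 / cos 16.4° = 12.46/0.9593 = 12.99 N.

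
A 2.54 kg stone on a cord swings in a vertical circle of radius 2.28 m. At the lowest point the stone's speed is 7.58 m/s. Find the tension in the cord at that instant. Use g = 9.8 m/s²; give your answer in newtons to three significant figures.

At the lowest point, T points up (toward the centre) and the weight mg points down (away from the centre), so the net inward force is T − mg = mv²/r.
T = m(v²/r + g) = 2.54 × ((7.58)²/2.28 + 9.8) = 2.54 × (25.20 + 9.8) = 2.54 × 35.00 = 88.90 N.

88.9 N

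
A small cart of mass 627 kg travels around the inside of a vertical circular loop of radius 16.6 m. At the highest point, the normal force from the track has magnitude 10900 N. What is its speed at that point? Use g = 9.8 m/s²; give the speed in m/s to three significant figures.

21.2 m/s

At the top, N + mg = mv²/r, so v = √(r(N/m + g)) = √(16.6 × (10900/627 + 9.8)) = √(16.6 × 27.18) = √451.3 = 21.24 m/s.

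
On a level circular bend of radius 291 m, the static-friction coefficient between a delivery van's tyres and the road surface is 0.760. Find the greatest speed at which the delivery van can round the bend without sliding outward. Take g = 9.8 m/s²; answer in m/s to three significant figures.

46.6 m/s

On a flat curve, static friction is the only horizontal force, so it must supply the full centripetal force: μ_s m g = m v²/r.
Mass cancels: v_max = √(μ_s g r) = √(0.760 × 9.8 × 291) = √2167 = 46.55 m/s.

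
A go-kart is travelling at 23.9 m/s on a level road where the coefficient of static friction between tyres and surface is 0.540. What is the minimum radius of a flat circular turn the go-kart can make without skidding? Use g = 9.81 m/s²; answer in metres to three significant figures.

108 m

At the limit, μ_s m g = m v²/r, so r_min = v²/(μ_s g) = (23.9)²/(0.540 × 9.81) = 571.2/5.297 = 107.8 m.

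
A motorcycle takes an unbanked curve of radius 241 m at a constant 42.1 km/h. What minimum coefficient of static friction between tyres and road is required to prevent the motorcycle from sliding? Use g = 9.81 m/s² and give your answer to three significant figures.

v = 42.1/3.6 = 11.69 m/s.
Friction provides the centripetal force: μ_s m g = m v²/r, so μ_s = v²/(g r) = (11.69)²/(9.81 × 241) = 136.8/2364 = 0.05785.

0.0578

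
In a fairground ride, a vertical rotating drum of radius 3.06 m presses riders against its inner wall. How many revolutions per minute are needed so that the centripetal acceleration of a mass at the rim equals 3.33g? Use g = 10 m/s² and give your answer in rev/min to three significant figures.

Require ω²r = 3.33g, so ω = √(3.33 × 10.0/3.06) = 3.299 rad/s.
In rev/min: ω × 60/(2π) = 3.299 × 60/(2π) = 31.50 rev/min.

31.5 rev/min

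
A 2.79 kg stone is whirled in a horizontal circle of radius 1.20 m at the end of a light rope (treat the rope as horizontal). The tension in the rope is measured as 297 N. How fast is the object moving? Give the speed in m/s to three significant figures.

11.3 m/s

T = m v²/r ⇒ v = √(T r / m) = √(297 × 1.20 / 2.79) = √127.7 = 11.30 m/s.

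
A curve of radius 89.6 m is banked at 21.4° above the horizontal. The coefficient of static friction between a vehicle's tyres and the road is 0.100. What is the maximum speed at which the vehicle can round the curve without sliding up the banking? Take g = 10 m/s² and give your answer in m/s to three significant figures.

21.4 m/s

At the maximum speed, friction acts down the slope at its limiting value f = μN. Radially (horizontal, toward centre): N sinθ + μN cosθ = mv²/r. Vertically: N cosθ − μN sinθ = mg.
Dividing: v² = r g (sinθ + μcosθ)/(cosθ − μsinθ).
sinθ + μcosθ = 0.3649 + 0.100×0.9311 = 0.4580; cosθ − μsinθ = 0.9311 − 0.100×0.3649 = 0.8946.
v² = 89.6 × 10.0 × 0.4580/0.8946 = 458.7 m²/s², so v = 21.42 m/s.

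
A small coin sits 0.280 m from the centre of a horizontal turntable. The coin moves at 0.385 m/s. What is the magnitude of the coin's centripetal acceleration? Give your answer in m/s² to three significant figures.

a_c = v²/r = (0.3850)²/0.280 = 0.1482/0.280 = 0.5294 m/s².

0.529 m/s²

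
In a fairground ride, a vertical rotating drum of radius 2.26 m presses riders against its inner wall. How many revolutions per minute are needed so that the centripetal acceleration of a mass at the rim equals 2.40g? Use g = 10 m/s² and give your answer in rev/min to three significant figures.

Require ω²r = 2.40g, so ω = √(2.40 × 10.0/2.26) = 3.259 rad/s.
In rev/min: ω × 60/(2π) = 3.259 × 60/(2π) = 31.12 rev/min.

31.1 rev/min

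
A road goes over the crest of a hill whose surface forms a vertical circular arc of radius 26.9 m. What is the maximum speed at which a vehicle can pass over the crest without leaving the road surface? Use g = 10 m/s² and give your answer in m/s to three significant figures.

At the crest the centre of the circle is below the vehicle, so the net downward (centripetal) force is mg − N = mv²/r.
The vehicle leaves the road when N → 0, giving v_max = √(g r) = √(10.0 × 26.9) = 16.40 m/s.

16.4 m/s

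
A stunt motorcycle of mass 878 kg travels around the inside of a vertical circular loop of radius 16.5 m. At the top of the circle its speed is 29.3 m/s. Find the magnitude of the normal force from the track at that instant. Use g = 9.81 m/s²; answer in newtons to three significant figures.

37100 N

At the top, both N and the weight mg point inward (toward the centre), so N + mg = mv²/r.
N = m(v²/r − g) = 878 × ((29.3)²/16.5 − 9.81) = 878 × (52.03 − 9.81) = 878 × 42.22 = 37070 N.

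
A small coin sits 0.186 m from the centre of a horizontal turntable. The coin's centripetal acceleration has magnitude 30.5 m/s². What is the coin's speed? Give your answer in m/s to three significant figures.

a_c = v²/r ⇒ v = √(a_c · r) = √(30.5 × 0.186) = √5.673 = 2.382 m/s.

2.38 m/s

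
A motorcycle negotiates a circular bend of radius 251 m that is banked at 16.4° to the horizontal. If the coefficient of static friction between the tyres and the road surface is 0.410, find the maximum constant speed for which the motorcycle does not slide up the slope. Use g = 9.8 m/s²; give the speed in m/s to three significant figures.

44.4 m/s

At the maximum speed, friction acts down the slope at its limiting value f = μN. Radially (horizontal, toward centre): N sinθ + μN cosθ = mv²/r. Vertically: N cosθ − μN sinθ = mg.
Dividing: v² = r g (sinθ + μcosθ)/(cosθ − μsinθ).
sinθ + μcosθ = 0.2823 + 0.410×0.9593 = 0.6757; cosθ − μsinθ = 0.9593 − 0.410×0.2823 = 0.8436.
v² = 251 × 9.8 × 0.6757/0.8436 = 1970 m²/s², so v = 44.39 m/s.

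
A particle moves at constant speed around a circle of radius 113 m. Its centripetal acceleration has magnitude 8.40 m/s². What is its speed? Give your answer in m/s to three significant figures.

30.8 m/s

a_c = v²/r ⇒ v = √(a_c · r) = √(8.40 × 113) = √949.2 = 30.81 m/s.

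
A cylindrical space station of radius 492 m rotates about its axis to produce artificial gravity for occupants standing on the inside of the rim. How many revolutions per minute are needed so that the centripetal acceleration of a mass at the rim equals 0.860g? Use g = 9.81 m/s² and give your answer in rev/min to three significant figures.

1.25 rev/min

Require ω²r = 0.860g, so ω = √(0.860 × 9.81/492) = 0.1309 rad/s.
In rev/min: ω × 60/(2π) = 0.1309 × 60/(2π) = 1.250 rev/min.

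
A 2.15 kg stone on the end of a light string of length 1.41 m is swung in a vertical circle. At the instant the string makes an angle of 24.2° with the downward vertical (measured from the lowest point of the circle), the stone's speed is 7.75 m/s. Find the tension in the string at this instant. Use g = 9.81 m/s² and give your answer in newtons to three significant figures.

Take the radial direction toward the centre of the circle as positive. The component of the weight along the string toward the centre is −mg cos φ (φ measured from the bottom), so Newton's second law along the string gives T − mg cos φ = m v²/r.
cos 24.2° = 0.9121, so T = m(v²/r + g cos φ) = 2.15 × ((7.75)²/1.41 + 9.81 × 0.9121) = 2.15 × (42.60 + (8.948)) = 2.15 × 51.55 = 110.8 N.

111 N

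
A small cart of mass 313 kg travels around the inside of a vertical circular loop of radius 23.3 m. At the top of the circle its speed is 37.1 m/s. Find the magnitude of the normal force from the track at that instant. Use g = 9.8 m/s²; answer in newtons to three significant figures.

At the top, both N and the weight mg point inward (toward the centre), so N + mg = mv²/r.
N = m(v²/r − g) = 313 × ((37.1)²/23.3 − 9.8) = 313 × (59.07 − 9.8) = 313 × 49.27 = 15420 N.

15400 N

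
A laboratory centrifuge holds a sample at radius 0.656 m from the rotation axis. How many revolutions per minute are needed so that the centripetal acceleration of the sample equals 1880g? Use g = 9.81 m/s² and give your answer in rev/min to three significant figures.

1600 rev/min

Require ω²r = 1880g, so ω = √(1880 × 9.81/0.656) = 167.7 rad/s.
In rev/min: ω × 60/(2π) = 167.7 × 60/(2π) = 1601 rev/min.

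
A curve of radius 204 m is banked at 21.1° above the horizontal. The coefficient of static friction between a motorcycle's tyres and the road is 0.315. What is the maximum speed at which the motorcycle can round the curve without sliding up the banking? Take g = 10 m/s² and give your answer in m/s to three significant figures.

40.3 m/s

At the maximum speed, friction acts down the slope at its limiting value f = μN. Radially (horizontal, toward centre): N sinθ + μN cosθ = mv²/r. Vertically: N cosθ − μN sinθ = mg.
Dividing: v² = r g (sinθ + μcosθ)/(cosθ − μsinθ).
sinθ + μcosθ = 0.3600 + 0.315×0.9330 = 0.6539; cosθ − μsinθ = 0.9330 − 0.315×0.3600 = 0.8196.
v² = 204 × 10.0 × 0.6539/0.8196 = 1628 m²/s², so v = 40.34 m/s.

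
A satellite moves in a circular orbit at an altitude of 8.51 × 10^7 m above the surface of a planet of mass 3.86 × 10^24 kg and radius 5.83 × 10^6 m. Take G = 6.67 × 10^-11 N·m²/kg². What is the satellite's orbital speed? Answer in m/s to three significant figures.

1680 m/s

Orbital radius r = R + h = 5.83 × 10^6 + 8.51 × 10^7 = 9.093 × 10^7 m.
Gravity supplies the centripetal force: G M m / r² = m v² / r, so v = √(GM/r).
v = √(6.67 × 10^-11 × 3.86 × 10^24 / 9.093 × 10^7) = √(2.831 × 10^6) = 1683 m/s.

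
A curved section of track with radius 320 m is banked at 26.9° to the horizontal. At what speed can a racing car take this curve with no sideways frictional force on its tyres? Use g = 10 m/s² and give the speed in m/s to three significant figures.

40.3 m/s

On a frictionless banked curve, N sinθ = mv²/r and N cosθ = mg, so tanθ = v²/(rg).
v = √(r g tanθ) = √(320 × 10.0 × tan 26.9°) = √(320 × 10.0 × 0.5073) = √1623 = 40.29 m/s.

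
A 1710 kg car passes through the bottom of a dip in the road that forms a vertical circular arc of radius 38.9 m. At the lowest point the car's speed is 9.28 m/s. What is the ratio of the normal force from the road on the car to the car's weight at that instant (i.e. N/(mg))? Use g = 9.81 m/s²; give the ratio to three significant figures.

At the bottom, N − mg = mv²/r, so N = m(v²/r + g) and N/(mg) = v²/(rg) + 1 = (9.28)²/(38.9 × 9.81) + 1 = 0.2257 + 1 = 1.226.

1.23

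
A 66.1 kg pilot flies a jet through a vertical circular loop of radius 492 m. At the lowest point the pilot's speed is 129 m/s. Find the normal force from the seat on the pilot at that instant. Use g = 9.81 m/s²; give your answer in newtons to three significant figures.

At the lowest point, N points up (toward the centre) and the weight mg points down (away from the centre), so the net inward force is N − mg = mv²/r.
N = m(v²/r + g) = 66.1 × ((129)²/492 + 9.81) = 66.1 × (33.82 + 9.81) = 66.1 × 43.63 = 2884 N.

2880 N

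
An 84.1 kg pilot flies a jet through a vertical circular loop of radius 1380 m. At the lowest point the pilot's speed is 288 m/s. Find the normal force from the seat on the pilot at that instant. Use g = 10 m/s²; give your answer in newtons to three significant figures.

5900 N

At the lowest point, N points up (toward the centre) and the weight mg points down (away from the centre), so the net inward force is N − mg = mv²/r.
N = m(v²/r + g) = 84.1 × ((288)²/1380 + 10.0) = 84.1 × (60.10 + 10.0) = 84.1 × 70.10 = 5896 N.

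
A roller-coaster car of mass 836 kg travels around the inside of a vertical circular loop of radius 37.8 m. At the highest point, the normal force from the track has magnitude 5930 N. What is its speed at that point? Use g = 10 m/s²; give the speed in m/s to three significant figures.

25.4 m/s

At the top, N + mg = mv²/r, so v = √(r(N/m + g)) = √(37.8 × (5930/836 + 10.0)) = √(37.8 × 17.09) = √646.1 = 25.42 m/s.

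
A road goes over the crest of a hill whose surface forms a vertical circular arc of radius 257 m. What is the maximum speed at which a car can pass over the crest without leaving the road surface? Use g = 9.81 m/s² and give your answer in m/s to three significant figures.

50.2 m/s

At the crest the centre of the circle is below the car, so the net downward (centripetal) force is mg − N = mv²/r.
The car leaves the road when N → 0, giving v_max = √(g r) = √(9.81 × 257) = 50.21 m/s.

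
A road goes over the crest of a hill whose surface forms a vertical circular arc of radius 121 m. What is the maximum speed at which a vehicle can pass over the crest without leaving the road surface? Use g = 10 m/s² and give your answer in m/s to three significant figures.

At the crest the centre of the circle is below the vehicle, so the net downward (centripetal) force is mg − N = mv²/r.
The vehicle leaves the road when N → 0, giving v_max = √(g r) = √(10.0 × 121) = 34.79 m/s.

34.8 m/s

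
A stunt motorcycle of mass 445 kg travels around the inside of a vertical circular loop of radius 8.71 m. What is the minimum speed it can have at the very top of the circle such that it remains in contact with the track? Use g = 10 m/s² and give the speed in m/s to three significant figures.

At the highest point the centre is directly below, so both the weight and N act inward: N + mg = mv²/r.
At minimum speed N → 0, so mg = mv_min²/r ⇒ v_min = √(g r) = √(10.0 × 8.71) = 9.333 m/s.

9.33 m/s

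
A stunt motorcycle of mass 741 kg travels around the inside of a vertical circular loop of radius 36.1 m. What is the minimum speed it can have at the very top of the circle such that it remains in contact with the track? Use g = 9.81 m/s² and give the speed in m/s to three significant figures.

18.8 m/s

At the top, both weight mg and N point toward the centre: N + mg = mv²/r.
At minimum speed N → 0, so mg = mv_min²/r ⇒ v_min = √(g r) = √(9.81 × 36.1) = 18.82 m/s.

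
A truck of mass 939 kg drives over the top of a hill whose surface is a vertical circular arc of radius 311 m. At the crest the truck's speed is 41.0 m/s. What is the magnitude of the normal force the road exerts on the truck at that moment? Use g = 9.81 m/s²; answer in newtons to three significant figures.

At the crest the centripetal acceleration points downward (toward the centre of the arc), so mg − N = mv²/r.
N = m(g − v²/r) = 939 × (9.81 − (41.0)²/311) = 939 × (9.81 − 5.405) = 939 × 4.405 = 4136 N.

4140 N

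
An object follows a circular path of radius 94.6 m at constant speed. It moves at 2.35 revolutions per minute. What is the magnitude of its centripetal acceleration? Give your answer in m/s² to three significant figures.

ω = 2.35 rev/min × 2π/60 = 0.2461 rad/s, so v = ωr = 0.2461 × 94.6 = 23.28 m/s.
a_c = v²/r = (23.28)²/94.6 = 542.0/94.6 = 5.729 m/s².

5.73 m/s²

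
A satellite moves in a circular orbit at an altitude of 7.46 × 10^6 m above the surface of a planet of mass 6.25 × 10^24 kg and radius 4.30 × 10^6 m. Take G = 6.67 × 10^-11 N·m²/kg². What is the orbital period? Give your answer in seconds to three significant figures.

12400 s

r = R + h = 4.30 × 10^6 + 7.46 × 10^6 = 1.176 × 10^7 m. Gravity provides the centripetal force: G M m / r² = m v² / r ⇒ v = √(GM/r) = 5954 m/s.
T = 2πr/v = 2π × 1.176 × 10^7 / 5954 = 12410 s.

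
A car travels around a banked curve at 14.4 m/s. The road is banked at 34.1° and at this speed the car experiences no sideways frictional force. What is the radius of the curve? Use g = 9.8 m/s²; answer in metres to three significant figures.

Frictionless banking: tanθ = v²/(rg), so r = v²/(g tanθ).
r = (14.4)²/(9.8 × tan 34.1°) = 207.4/(9.8 × 0.6771) = 207.4/6.635 = 31.25 m.

31.3 m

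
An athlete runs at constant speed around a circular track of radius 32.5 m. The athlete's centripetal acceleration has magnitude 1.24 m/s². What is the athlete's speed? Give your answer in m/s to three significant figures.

a_c = v²/r ⇒ v = √(a_c · r) = √(1.24 × 32.5) = √40.30 = 6.348 m/s.

6.35 m/s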